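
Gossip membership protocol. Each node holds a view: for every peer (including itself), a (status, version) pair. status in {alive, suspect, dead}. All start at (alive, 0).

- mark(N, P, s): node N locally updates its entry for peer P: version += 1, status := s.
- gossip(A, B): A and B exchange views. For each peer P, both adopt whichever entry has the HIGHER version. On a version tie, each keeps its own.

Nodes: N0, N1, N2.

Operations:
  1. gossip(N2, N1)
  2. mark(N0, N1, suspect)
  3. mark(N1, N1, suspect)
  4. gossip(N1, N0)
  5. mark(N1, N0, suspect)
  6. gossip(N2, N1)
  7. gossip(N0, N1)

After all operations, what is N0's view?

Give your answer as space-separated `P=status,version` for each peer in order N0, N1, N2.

Answer: N0=suspect,1 N1=suspect,1 N2=alive,0

Derivation:
Op 1: gossip N2<->N1 -> N2.N0=(alive,v0) N2.N1=(alive,v0) N2.N2=(alive,v0) | N1.N0=(alive,v0) N1.N1=(alive,v0) N1.N2=(alive,v0)
Op 2: N0 marks N1=suspect -> (suspect,v1)
Op 3: N1 marks N1=suspect -> (suspect,v1)
Op 4: gossip N1<->N0 -> N1.N0=(alive,v0) N1.N1=(suspect,v1) N1.N2=(alive,v0) | N0.N0=(alive,v0) N0.N1=(suspect,v1) N0.N2=(alive,v0)
Op 5: N1 marks N0=suspect -> (suspect,v1)
Op 6: gossip N2<->N1 -> N2.N0=(suspect,v1) N2.N1=(suspect,v1) N2.N2=(alive,v0) | N1.N0=(suspect,v1) N1.N1=(suspect,v1) N1.N2=(alive,v0)
Op 7: gossip N0<->N1 -> N0.N0=(suspect,v1) N0.N1=(suspect,v1) N0.N2=(alive,v0) | N1.N0=(suspect,v1) N1.N1=(suspect,v1) N1.N2=(alive,v0)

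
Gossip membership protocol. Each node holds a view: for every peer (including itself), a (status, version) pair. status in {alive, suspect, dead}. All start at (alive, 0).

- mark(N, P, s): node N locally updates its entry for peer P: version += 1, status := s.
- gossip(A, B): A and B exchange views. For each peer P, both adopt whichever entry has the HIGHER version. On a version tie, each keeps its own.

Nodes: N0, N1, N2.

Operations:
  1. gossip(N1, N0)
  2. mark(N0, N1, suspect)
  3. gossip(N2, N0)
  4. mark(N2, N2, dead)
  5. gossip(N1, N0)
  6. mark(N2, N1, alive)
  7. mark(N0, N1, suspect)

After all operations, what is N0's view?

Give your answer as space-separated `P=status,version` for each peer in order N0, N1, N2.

Answer: N0=alive,0 N1=suspect,2 N2=alive,0

Derivation:
Op 1: gossip N1<->N0 -> N1.N0=(alive,v0) N1.N1=(alive,v0) N1.N2=(alive,v0) | N0.N0=(alive,v0) N0.N1=(alive,v0) N0.N2=(alive,v0)
Op 2: N0 marks N1=suspect -> (suspect,v1)
Op 3: gossip N2<->N0 -> N2.N0=(alive,v0) N2.N1=(suspect,v1) N2.N2=(alive,v0) | N0.N0=(alive,v0) N0.N1=(suspect,v1) N0.N2=(alive,v0)
Op 4: N2 marks N2=dead -> (dead,v1)
Op 5: gossip N1<->N0 -> N1.N0=(alive,v0) N1.N1=(suspect,v1) N1.N2=(alive,v0) | N0.N0=(alive,v0) N0.N1=(suspect,v1) N0.N2=(alive,v0)
Op 6: N2 marks N1=alive -> (alive,v2)
Op 7: N0 marks N1=suspect -> (suspect,v2)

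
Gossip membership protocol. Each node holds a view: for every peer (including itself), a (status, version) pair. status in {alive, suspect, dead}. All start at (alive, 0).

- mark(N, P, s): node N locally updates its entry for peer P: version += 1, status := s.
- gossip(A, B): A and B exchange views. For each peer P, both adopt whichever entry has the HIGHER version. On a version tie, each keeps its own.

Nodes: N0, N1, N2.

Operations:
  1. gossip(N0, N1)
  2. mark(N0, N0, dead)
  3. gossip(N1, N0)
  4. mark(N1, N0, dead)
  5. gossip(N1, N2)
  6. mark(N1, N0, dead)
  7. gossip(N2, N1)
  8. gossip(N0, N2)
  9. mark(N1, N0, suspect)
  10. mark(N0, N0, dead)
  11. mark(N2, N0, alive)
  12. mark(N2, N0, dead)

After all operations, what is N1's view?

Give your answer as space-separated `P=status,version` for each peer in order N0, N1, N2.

Answer: N0=suspect,4 N1=alive,0 N2=alive,0

Derivation:
Op 1: gossip N0<->N1 -> N0.N0=(alive,v0) N0.N1=(alive,v0) N0.N2=(alive,v0) | N1.N0=(alive,v0) N1.N1=(alive,v0) N1.N2=(alive,v0)
Op 2: N0 marks N0=dead -> (dead,v1)
Op 3: gossip N1<->N0 -> N1.N0=(dead,v1) N1.N1=(alive,v0) N1.N2=(alive,v0) | N0.N0=(dead,v1) N0.N1=(alive,v0) N0.N2=(alive,v0)
Op 4: N1 marks N0=dead -> (dead,v2)
Op 5: gossip N1<->N2 -> N1.N0=(dead,v2) N1.N1=(alive,v0) N1.N2=(alive,v0) | N2.N0=(dead,v2) N2.N1=(alive,v0) N2.N2=(alive,v0)
Op 6: N1 marks N0=dead -> (dead,v3)
Op 7: gossip N2<->N1 -> N2.N0=(dead,v3) N2.N1=(alive,v0) N2.N2=(alive,v0) | N1.N0=(dead,v3) N1.N1=(alive,v0) N1.N2=(alive,v0)
Op 8: gossip N0<->N2 -> N0.N0=(dead,v3) N0.N1=(alive,v0) N0.N2=(alive,v0) | N2.N0=(dead,v3) N2.N1=(alive,v0) N2.N2=(alive,v0)
Op 9: N1 marks N0=suspect -> (suspect,v4)
Op 10: N0 marks N0=dead -> (dead,v4)
Op 11: N2 marks N0=alive -> (alive,v4)
Op 12: N2 marks N0=dead -> (dead,v5)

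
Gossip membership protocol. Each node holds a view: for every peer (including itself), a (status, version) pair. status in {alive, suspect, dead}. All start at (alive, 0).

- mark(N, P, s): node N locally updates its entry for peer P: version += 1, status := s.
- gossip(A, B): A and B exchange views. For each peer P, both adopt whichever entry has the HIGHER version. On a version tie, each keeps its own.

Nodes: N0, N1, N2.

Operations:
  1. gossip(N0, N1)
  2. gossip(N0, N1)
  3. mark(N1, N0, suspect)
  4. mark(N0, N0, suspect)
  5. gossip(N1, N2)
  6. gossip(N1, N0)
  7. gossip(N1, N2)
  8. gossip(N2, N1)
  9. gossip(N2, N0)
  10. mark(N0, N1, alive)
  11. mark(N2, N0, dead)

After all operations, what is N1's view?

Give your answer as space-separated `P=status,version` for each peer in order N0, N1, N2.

Op 1: gossip N0<->N1 -> N0.N0=(alive,v0) N0.N1=(alive,v0) N0.N2=(alive,v0) | N1.N0=(alive,v0) N1.N1=(alive,v0) N1.N2=(alive,v0)
Op 2: gossip N0<->N1 -> N0.N0=(alive,v0) N0.N1=(alive,v0) N0.N2=(alive,v0) | N1.N0=(alive,v0) N1.N1=(alive,v0) N1.N2=(alive,v0)
Op 3: N1 marks N0=suspect -> (suspect,v1)
Op 4: N0 marks N0=suspect -> (suspect,v1)
Op 5: gossip N1<->N2 -> N1.N0=(suspect,v1) N1.N1=(alive,v0) N1.N2=(alive,v0) | N2.N0=(suspect,v1) N2.N1=(alive,v0) N2.N2=(alive,v0)
Op 6: gossip N1<->N0 -> N1.N0=(suspect,v1) N1.N1=(alive,v0) N1.N2=(alive,v0) | N0.N0=(suspect,v1) N0.N1=(alive,v0) N0.N2=(alive,v0)
Op 7: gossip N1<->N2 -> N1.N0=(suspect,v1) N1.N1=(alive,v0) N1.N2=(alive,v0) | N2.N0=(suspect,v1) N2.N1=(alive,v0) N2.N2=(alive,v0)
Op 8: gossip N2<->N1 -> N2.N0=(suspect,v1) N2.N1=(alive,v0) N2.N2=(alive,v0) | N1.N0=(suspect,v1) N1.N1=(alive,v0) N1.N2=(alive,v0)
Op 9: gossip N2<->N0 -> N2.N0=(suspect,v1) N2.N1=(alive,v0) N2.N2=(alive,v0) | N0.N0=(suspect,v1) N0.N1=(alive,v0) N0.N2=(alive,v0)
Op 10: N0 marks N1=alive -> (alive,v1)
Op 11: N2 marks N0=dead -> (dead,v2)

Answer: N0=suspect,1 N1=alive,0 N2=alive,0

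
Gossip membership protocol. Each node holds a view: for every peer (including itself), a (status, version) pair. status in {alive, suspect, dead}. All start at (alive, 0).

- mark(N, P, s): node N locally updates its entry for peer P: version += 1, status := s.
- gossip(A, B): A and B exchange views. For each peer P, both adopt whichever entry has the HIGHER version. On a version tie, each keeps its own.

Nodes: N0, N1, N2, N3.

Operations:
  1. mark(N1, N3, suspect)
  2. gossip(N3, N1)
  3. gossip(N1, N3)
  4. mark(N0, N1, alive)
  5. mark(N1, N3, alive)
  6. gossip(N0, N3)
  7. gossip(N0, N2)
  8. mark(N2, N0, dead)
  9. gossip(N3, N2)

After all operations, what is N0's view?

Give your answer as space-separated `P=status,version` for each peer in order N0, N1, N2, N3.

Op 1: N1 marks N3=suspect -> (suspect,v1)
Op 2: gossip N3<->N1 -> N3.N0=(alive,v0) N3.N1=(alive,v0) N3.N2=(alive,v0) N3.N3=(suspect,v1) | N1.N0=(alive,v0) N1.N1=(alive,v0) N1.N2=(alive,v0) N1.N3=(suspect,v1)
Op 3: gossip N1<->N3 -> N1.N0=(alive,v0) N1.N1=(alive,v0) N1.N2=(alive,v0) N1.N3=(suspect,v1) | N3.N0=(alive,v0) N3.N1=(alive,v0) N3.N2=(alive,v0) N3.N3=(suspect,v1)
Op 4: N0 marks N1=alive -> (alive,v1)
Op 5: N1 marks N3=alive -> (alive,v2)
Op 6: gossip N0<->N3 -> N0.N0=(alive,v0) N0.N1=(alive,v1) N0.N2=(alive,v0) N0.N3=(suspect,v1) | N3.N0=(alive,v0) N3.N1=(alive,v1) N3.N2=(alive,v0) N3.N3=(suspect,v1)
Op 7: gossip N0<->N2 -> N0.N0=(alive,v0) N0.N1=(alive,v1) N0.N2=(alive,v0) N0.N3=(suspect,v1) | N2.N0=(alive,v0) N2.N1=(alive,v1) N2.N2=(alive,v0) N2.N3=(suspect,v1)
Op 8: N2 marks N0=dead -> (dead,v1)
Op 9: gossip N3<->N2 -> N3.N0=(dead,v1) N3.N1=(alive,v1) N3.N2=(alive,v0) N3.N3=(suspect,v1) | N2.N0=(dead,v1) N2.N1=(alive,v1) N2.N2=(alive,v0) N2.N3=(suspect,v1)

Answer: N0=alive,0 N1=alive,1 N2=alive,0 N3=suspect,1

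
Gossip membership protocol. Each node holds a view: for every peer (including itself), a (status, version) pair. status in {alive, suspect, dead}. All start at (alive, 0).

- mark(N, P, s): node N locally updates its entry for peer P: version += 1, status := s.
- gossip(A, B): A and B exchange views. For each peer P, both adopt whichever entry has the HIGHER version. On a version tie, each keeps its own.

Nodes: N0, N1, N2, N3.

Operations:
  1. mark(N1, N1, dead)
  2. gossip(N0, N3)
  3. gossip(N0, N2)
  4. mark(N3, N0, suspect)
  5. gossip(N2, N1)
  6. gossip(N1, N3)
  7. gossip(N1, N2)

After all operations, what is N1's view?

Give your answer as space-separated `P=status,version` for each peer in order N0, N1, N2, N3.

Answer: N0=suspect,1 N1=dead,1 N2=alive,0 N3=alive,0

Derivation:
Op 1: N1 marks N1=dead -> (dead,v1)
Op 2: gossip N0<->N3 -> N0.N0=(alive,v0) N0.N1=(alive,v0) N0.N2=(alive,v0) N0.N3=(alive,v0) | N3.N0=(alive,v0) N3.N1=(alive,v0) N3.N2=(alive,v0) N3.N3=(alive,v0)
Op 3: gossip N0<->N2 -> N0.N0=(alive,v0) N0.N1=(alive,v0) N0.N2=(alive,v0) N0.N3=(alive,v0) | N2.N0=(alive,v0) N2.N1=(alive,v0) N2.N2=(alive,v0) N2.N3=(alive,v0)
Op 4: N3 marks N0=suspect -> (suspect,v1)
Op 5: gossip N2<->N1 -> N2.N0=(alive,v0) N2.N1=(dead,v1) N2.N2=(alive,v0) N2.N3=(alive,v0) | N1.N0=(alive,v0) N1.N1=(dead,v1) N1.N2=(alive,v0) N1.N3=(alive,v0)
Op 6: gossip N1<->N3 -> N1.N0=(suspect,v1) N1.N1=(dead,v1) N1.N2=(alive,v0) N1.N3=(alive,v0) | N3.N0=(suspect,v1) N3.N1=(dead,v1) N3.N2=(alive,v0) N3.N3=(alive,v0)
Op 7: gossip N1<->N2 -> N1.N0=(suspect,v1) N1.N1=(dead,v1) N1.N2=(alive,v0) N1.N3=(alive,v0) | N2.N0=(suspect,v1) N2.N1=(dead,v1) N2.N2=(alive,v0) N2.N3=(alive,v0)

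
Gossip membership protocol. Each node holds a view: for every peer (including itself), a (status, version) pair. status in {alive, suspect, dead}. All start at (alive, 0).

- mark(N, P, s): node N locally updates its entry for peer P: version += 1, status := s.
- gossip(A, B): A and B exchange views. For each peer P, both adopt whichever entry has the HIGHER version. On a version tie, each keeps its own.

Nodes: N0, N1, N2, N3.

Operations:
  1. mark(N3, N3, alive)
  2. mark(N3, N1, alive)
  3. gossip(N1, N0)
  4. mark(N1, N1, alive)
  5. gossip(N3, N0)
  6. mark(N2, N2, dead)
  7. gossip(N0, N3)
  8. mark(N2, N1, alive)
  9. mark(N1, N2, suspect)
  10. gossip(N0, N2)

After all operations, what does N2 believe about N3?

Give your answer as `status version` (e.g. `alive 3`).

Op 1: N3 marks N3=alive -> (alive,v1)
Op 2: N3 marks N1=alive -> (alive,v1)
Op 3: gossip N1<->N0 -> N1.N0=(alive,v0) N1.N1=(alive,v0) N1.N2=(alive,v0) N1.N3=(alive,v0) | N0.N0=(alive,v0) N0.N1=(alive,v0) N0.N2=(alive,v0) N0.N3=(alive,v0)
Op 4: N1 marks N1=alive -> (alive,v1)
Op 5: gossip N3<->N0 -> N3.N0=(alive,v0) N3.N1=(alive,v1) N3.N2=(alive,v0) N3.N3=(alive,v1) | N0.N0=(alive,v0) N0.N1=(alive,v1) N0.N2=(alive,v0) N0.N3=(alive,v1)
Op 6: N2 marks N2=dead -> (dead,v1)
Op 7: gossip N0<->N3 -> N0.N0=(alive,v0) N0.N1=(alive,v1) N0.N2=(alive,v0) N0.N3=(alive,v1) | N3.N0=(alive,v0) N3.N1=(alive,v1) N3.N2=(alive,v0) N3.N3=(alive,v1)
Op 8: N2 marks N1=alive -> (alive,v1)
Op 9: N1 marks N2=suspect -> (suspect,v1)
Op 10: gossip N0<->N2 -> N0.N0=(alive,v0) N0.N1=(alive,v1) N0.N2=(dead,v1) N0.N3=(alive,v1) | N2.N0=(alive,v0) N2.N1=(alive,v1) N2.N2=(dead,v1) N2.N3=(alive,v1)

Answer: alive 1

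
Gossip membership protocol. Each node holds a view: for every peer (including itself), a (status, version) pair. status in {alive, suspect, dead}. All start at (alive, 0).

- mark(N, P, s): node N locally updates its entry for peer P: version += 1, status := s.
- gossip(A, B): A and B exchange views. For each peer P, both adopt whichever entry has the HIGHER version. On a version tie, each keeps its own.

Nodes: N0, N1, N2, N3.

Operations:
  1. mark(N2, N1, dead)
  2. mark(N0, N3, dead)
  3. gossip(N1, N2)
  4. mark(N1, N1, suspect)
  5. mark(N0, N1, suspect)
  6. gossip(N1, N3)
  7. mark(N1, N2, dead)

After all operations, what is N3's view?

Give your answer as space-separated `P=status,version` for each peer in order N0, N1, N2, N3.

Answer: N0=alive,0 N1=suspect,2 N2=alive,0 N3=alive,0

Derivation:
Op 1: N2 marks N1=dead -> (dead,v1)
Op 2: N0 marks N3=dead -> (dead,v1)
Op 3: gossip N1<->N2 -> N1.N0=(alive,v0) N1.N1=(dead,v1) N1.N2=(alive,v0) N1.N3=(alive,v0) | N2.N0=(alive,v0) N2.N1=(dead,v1) N2.N2=(alive,v0) N2.N3=(alive,v0)
Op 4: N1 marks N1=suspect -> (suspect,v2)
Op 5: N0 marks N1=suspect -> (suspect,v1)
Op 6: gossip N1<->N3 -> N1.N0=(alive,v0) N1.N1=(suspect,v2) N1.N2=(alive,v0) N1.N3=(alive,v0) | N3.N0=(alive,v0) N3.N1=(suspect,v2) N3.N2=(alive,v0) N3.N3=(alive,v0)
Op 7: N1 marks N2=dead -> (dead,v1)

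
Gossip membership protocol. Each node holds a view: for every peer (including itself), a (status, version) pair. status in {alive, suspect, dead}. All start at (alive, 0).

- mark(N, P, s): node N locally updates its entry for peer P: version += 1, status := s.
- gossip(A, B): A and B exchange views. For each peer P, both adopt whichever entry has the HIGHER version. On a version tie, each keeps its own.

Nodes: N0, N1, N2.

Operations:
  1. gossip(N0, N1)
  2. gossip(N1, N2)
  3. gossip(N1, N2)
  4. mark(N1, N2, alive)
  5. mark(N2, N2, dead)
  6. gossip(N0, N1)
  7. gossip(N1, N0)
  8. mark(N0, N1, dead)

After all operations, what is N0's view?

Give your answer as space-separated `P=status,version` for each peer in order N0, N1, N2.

Answer: N0=alive,0 N1=dead,1 N2=alive,1

Derivation:
Op 1: gossip N0<->N1 -> N0.N0=(alive,v0) N0.N1=(alive,v0) N0.N2=(alive,v0) | N1.N0=(alive,v0) N1.N1=(alive,v0) N1.N2=(alive,v0)
Op 2: gossip N1<->N2 -> N1.N0=(alive,v0) N1.N1=(alive,v0) N1.N2=(alive,v0) | N2.N0=(alive,v0) N2.N1=(alive,v0) N2.N2=(alive,v0)
Op 3: gossip N1<->N2 -> N1.N0=(alive,v0) N1.N1=(alive,v0) N1.N2=(alive,v0) | N2.N0=(alive,v0) N2.N1=(alive,v0) N2.N2=(alive,v0)
Op 4: N1 marks N2=alive -> (alive,v1)
Op 5: N2 marks N2=dead -> (dead,v1)
Op 6: gossip N0<->N1 -> N0.N0=(alive,v0) N0.N1=(alive,v0) N0.N2=(alive,v1) | N1.N0=(alive,v0) N1.N1=(alive,v0) N1.N2=(alive,v1)
Op 7: gossip N1<->N0 -> N1.N0=(alive,v0) N1.N1=(alive,v0) N1.N2=(alive,v1) | N0.N0=(alive,v0) N0.N1=(alive,v0) N0.N2=(alive,v1)
Op 8: N0 marks N1=dead -> (dead,v1)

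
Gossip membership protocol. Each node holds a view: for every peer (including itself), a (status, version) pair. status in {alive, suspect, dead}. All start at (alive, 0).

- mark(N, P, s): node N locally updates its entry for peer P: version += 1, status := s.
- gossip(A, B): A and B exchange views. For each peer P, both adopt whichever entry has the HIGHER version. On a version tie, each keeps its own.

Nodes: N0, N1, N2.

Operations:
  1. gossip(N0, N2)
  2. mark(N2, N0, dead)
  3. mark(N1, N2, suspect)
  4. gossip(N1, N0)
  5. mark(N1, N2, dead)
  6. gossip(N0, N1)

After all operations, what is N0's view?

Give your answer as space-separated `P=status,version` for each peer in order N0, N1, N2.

Op 1: gossip N0<->N2 -> N0.N0=(alive,v0) N0.N1=(alive,v0) N0.N2=(alive,v0) | N2.N0=(alive,v0) N2.N1=(alive,v0) N2.N2=(alive,v0)
Op 2: N2 marks N0=dead -> (dead,v1)
Op 3: N1 marks N2=suspect -> (suspect,v1)
Op 4: gossip N1<->N0 -> N1.N0=(alive,v0) N1.N1=(alive,v0) N1.N2=(suspect,v1) | N0.N0=(alive,v0) N0.N1=(alive,v0) N0.N2=(suspect,v1)
Op 5: N1 marks N2=dead -> (dead,v2)
Op 6: gossip N0<->N1 -> N0.N0=(alive,v0) N0.N1=(alive,v0) N0.N2=(dead,v2) | N1.N0=(alive,v0) N1.N1=(alive,v0) N1.N2=(dead,v2)

Answer: N0=alive,0 N1=alive,0 N2=dead,2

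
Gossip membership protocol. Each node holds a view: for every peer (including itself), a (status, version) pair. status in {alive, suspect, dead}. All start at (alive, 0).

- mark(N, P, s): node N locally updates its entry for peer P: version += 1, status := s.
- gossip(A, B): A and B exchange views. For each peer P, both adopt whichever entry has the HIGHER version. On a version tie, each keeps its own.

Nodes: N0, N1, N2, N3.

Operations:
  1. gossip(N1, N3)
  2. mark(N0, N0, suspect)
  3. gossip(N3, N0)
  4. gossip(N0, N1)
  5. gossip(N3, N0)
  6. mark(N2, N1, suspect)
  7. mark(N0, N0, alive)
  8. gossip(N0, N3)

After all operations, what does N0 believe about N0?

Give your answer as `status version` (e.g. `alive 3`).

Answer: alive 2

Derivation:
Op 1: gossip N1<->N3 -> N1.N0=(alive,v0) N1.N1=(alive,v0) N1.N2=(alive,v0) N1.N3=(alive,v0) | N3.N0=(alive,v0) N3.N1=(alive,v0) N3.N2=(alive,v0) N3.N3=(alive,v0)
Op 2: N0 marks N0=suspect -> (suspect,v1)
Op 3: gossip N3<->N0 -> N3.N0=(suspect,v1) N3.N1=(alive,v0) N3.N2=(alive,v0) N3.N3=(alive,v0) | N0.N0=(suspect,v1) N0.N1=(alive,v0) N0.N2=(alive,v0) N0.N3=(alive,v0)
Op 4: gossip N0<->N1 -> N0.N0=(suspect,v1) N0.N1=(alive,v0) N0.N2=(alive,v0) N0.N3=(alive,v0) | N1.N0=(suspect,v1) N1.N1=(alive,v0) N1.N2=(alive,v0) N1.N3=(alive,v0)
Op 5: gossip N3<->N0 -> N3.N0=(suspect,v1) N3.N1=(alive,v0) N3.N2=(alive,v0) N3.N3=(alive,v0) | N0.N0=(suspect,v1) N0.N1=(alive,v0) N0.N2=(alive,v0) N0.N3=(alive,v0)
Op 6: N2 marks N1=suspect -> (suspect,v1)
Op 7: N0 marks N0=alive -> (alive,v2)
Op 8: gossip N0<->N3 -> N0.N0=(alive,v2) N0.N1=(alive,v0) N0.N2=(alive,v0) N0.N3=(alive,v0) | N3.N0=(alive,v2) N3.N1=(alive,v0) N3.N2=(alive,v0) N3.N3=(alive,v0)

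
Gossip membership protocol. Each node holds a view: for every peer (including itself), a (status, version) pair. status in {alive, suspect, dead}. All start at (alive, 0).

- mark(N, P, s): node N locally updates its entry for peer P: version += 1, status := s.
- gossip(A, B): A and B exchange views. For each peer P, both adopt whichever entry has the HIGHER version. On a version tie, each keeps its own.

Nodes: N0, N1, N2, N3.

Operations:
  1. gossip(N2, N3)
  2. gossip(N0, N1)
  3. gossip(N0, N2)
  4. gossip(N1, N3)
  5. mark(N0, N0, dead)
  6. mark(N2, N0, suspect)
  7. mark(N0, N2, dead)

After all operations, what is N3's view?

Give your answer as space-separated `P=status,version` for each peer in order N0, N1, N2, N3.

Op 1: gossip N2<->N3 -> N2.N0=(alive,v0) N2.N1=(alive,v0) N2.N2=(alive,v0) N2.N3=(alive,v0) | N3.N0=(alive,v0) N3.N1=(alive,v0) N3.N2=(alive,v0) N3.N3=(alive,v0)
Op 2: gossip N0<->N1 -> N0.N0=(alive,v0) N0.N1=(alive,v0) N0.N2=(alive,v0) N0.N3=(alive,v0) | N1.N0=(alive,v0) N1.N1=(alive,v0) N1.N2=(alive,v0) N1.N3=(alive,v0)
Op 3: gossip N0<->N2 -> N0.N0=(alive,v0) N0.N1=(alive,v0) N0.N2=(alive,v0) N0.N3=(alive,v0) | N2.N0=(alive,v0) N2.N1=(alive,v0) N2.N2=(alive,v0) N2.N3=(alive,v0)
Op 4: gossip N1<->N3 -> N1.N0=(alive,v0) N1.N1=(alive,v0) N1.N2=(alive,v0) N1.N3=(alive,v0) | N3.N0=(alive,v0) N3.N1=(alive,v0) N3.N2=(alive,v0) N3.N3=(alive,v0)
Op 5: N0 marks N0=dead -> (dead,v1)
Op 6: N2 marks N0=suspect -> (suspect,v1)
Op 7: N0 marks N2=dead -> (dead,v1)

Answer: N0=alive,0 N1=alive,0 N2=alive,0 N3=alive,0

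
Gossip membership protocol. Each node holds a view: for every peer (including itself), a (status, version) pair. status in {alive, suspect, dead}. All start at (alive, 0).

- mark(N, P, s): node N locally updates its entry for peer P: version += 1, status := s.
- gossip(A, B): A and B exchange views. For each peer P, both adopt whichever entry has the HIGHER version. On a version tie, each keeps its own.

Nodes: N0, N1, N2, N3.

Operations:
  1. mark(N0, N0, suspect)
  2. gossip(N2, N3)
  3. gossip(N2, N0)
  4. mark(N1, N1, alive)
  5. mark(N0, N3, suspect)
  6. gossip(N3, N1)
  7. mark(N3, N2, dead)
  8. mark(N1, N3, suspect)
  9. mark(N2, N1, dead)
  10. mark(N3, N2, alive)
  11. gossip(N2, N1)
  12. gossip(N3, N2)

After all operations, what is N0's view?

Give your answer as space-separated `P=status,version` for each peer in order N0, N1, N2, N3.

Answer: N0=suspect,1 N1=alive,0 N2=alive,0 N3=suspect,1

Derivation:
Op 1: N0 marks N0=suspect -> (suspect,v1)
Op 2: gossip N2<->N3 -> N2.N0=(alive,v0) N2.N1=(alive,v0) N2.N2=(alive,v0) N2.N3=(alive,v0) | N3.N0=(alive,v0) N3.N1=(alive,v0) N3.N2=(alive,v0) N3.N3=(alive,v0)
Op 3: gossip N2<->N0 -> N2.N0=(suspect,v1) N2.N1=(alive,v0) N2.N2=(alive,v0) N2.N3=(alive,v0) | N0.N0=(suspect,v1) N0.N1=(alive,v0) N0.N2=(alive,v0) N0.N3=(alive,v0)
Op 4: N1 marks N1=alive -> (alive,v1)
Op 5: N0 marks N3=suspect -> (suspect,v1)
Op 6: gossip N3<->N1 -> N3.N0=(alive,v0) N3.N1=(alive,v1) N3.N2=(alive,v0) N3.N3=(alive,v0) | N1.N0=(alive,v0) N1.N1=(alive,v1) N1.N2=(alive,v0) N1.N3=(alive,v0)
Op 7: N3 marks N2=dead -> (dead,v1)
Op 8: N1 marks N3=suspect -> (suspect,v1)
Op 9: N2 marks N1=dead -> (dead,v1)
Op 10: N3 marks N2=alive -> (alive,v2)
Op 11: gossip N2<->N1 -> N2.N0=(suspect,v1) N2.N1=(dead,v1) N2.N2=(alive,v0) N2.N3=(suspect,v1) | N1.N0=(suspect,v1) N1.N1=(alive,v1) N1.N2=(alive,v0) N1.N3=(suspect,v1)
Op 12: gossip N3<->N2 -> N3.N0=(suspect,v1) N3.N1=(alive,v1) N3.N2=(alive,v2) N3.N3=(suspect,v1) | N2.N0=(suspect,v1) N2.N1=(dead,v1) N2.N2=(alive,v2) N2.N3=(suspect,v1)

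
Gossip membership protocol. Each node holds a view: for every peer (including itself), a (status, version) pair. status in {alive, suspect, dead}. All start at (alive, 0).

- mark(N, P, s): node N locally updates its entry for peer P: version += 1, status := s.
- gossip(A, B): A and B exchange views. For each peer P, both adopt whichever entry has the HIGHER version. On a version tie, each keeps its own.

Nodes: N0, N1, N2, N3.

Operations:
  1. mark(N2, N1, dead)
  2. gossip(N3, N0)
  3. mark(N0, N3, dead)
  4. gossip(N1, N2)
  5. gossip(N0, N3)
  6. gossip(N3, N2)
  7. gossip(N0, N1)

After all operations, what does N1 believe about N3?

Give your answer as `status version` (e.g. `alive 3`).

Answer: dead 1

Derivation:
Op 1: N2 marks N1=dead -> (dead,v1)
Op 2: gossip N3<->N0 -> N3.N0=(alive,v0) N3.N1=(alive,v0) N3.N2=(alive,v0) N3.N3=(alive,v0) | N0.N0=(alive,v0) N0.N1=(alive,v0) N0.N2=(alive,v0) N0.N3=(alive,v0)
Op 3: N0 marks N3=dead -> (dead,v1)
Op 4: gossip N1<->N2 -> N1.N0=(alive,v0) N1.N1=(dead,v1) N1.N2=(alive,v0) N1.N3=(alive,v0) | N2.N0=(alive,v0) N2.N1=(dead,v1) N2.N2=(alive,v0) N2.N3=(alive,v0)
Op 5: gossip N0<->N3 -> N0.N0=(alive,v0) N0.N1=(alive,v0) N0.N2=(alive,v0) N0.N3=(dead,v1) | N3.N0=(alive,v0) N3.N1=(alive,v0) N3.N2=(alive,v0) N3.N3=(dead,v1)
Op 6: gossip N3<->N2 -> N3.N0=(alive,v0) N3.N1=(dead,v1) N3.N2=(alive,v0) N3.N3=(dead,v1) | N2.N0=(alive,v0) N2.N1=(dead,v1) N2.N2=(alive,v0) N2.N3=(dead,v1)
Op 7: gossip N0<->N1 -> N0.N0=(alive,v0) N0.N1=(dead,v1) N0.N2=(alive,v0) N0.N3=(dead,v1) | N1.N0=(alive,v0) N1.N1=(dead,v1) N1.N2=(alive,v0) N1.N3=(dead,v1)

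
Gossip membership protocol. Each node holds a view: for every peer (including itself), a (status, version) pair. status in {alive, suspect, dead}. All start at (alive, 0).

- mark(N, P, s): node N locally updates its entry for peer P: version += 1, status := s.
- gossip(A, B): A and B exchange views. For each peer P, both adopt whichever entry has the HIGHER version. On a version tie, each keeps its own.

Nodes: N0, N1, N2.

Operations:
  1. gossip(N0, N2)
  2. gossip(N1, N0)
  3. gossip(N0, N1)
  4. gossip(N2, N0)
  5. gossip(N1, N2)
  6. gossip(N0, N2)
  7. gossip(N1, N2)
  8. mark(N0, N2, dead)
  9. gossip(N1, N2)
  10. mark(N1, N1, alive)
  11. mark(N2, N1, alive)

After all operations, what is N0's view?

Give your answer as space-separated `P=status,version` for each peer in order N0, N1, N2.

Op 1: gossip N0<->N2 -> N0.N0=(alive,v0) N0.N1=(alive,v0) N0.N2=(alive,v0) | N2.N0=(alive,v0) N2.N1=(alive,v0) N2.N2=(alive,v0)
Op 2: gossip N1<->N0 -> N1.N0=(alive,v0) N1.N1=(alive,v0) N1.N2=(alive,v0) | N0.N0=(alive,v0) N0.N1=(alive,v0) N0.N2=(alive,v0)
Op 3: gossip N0<->N1 -> N0.N0=(alive,v0) N0.N1=(alive,v0) N0.N2=(alive,v0) | N1.N0=(alive,v0) N1.N1=(alive,v0) N1.N2=(alive,v0)
Op 4: gossip N2<->N0 -> N2.N0=(alive,v0) N2.N1=(alive,v0) N2.N2=(alive,v0) | N0.N0=(alive,v0) N0.N1=(alive,v0) N0.N2=(alive,v0)
Op 5: gossip N1<->N2 -> N1.N0=(alive,v0) N1.N1=(alive,v0) N1.N2=(alive,v0) | N2.N0=(alive,v0) N2.N1=(alive,v0) N2.N2=(alive,v0)
Op 6: gossip N0<->N2 -> N0.N0=(alive,v0) N0.N1=(alive,v0) N0.N2=(alive,v0) | N2.N0=(alive,v0) N2.N1=(alive,v0) N2.N2=(alive,v0)
Op 7: gossip N1<->N2 -> N1.N0=(alive,v0) N1.N1=(alive,v0) N1.N2=(alive,v0) | N2.N0=(alive,v0) N2.N1=(alive,v0) N2.N2=(alive,v0)
Op 8: N0 marks N2=dead -> (dead,v1)
Op 9: gossip N1<->N2 -> N1.N0=(alive,v0) N1.N1=(alive,v0) N1.N2=(alive,v0) | N2.N0=(alive,v0) N2.N1=(alive,v0) N2.N2=(alive,v0)
Op 10: N1 marks N1=alive -> (alive,v1)
Op 11: N2 marks N1=alive -> (alive,v1)

Answer: N0=alive,0 N1=alive,0 N2=dead,1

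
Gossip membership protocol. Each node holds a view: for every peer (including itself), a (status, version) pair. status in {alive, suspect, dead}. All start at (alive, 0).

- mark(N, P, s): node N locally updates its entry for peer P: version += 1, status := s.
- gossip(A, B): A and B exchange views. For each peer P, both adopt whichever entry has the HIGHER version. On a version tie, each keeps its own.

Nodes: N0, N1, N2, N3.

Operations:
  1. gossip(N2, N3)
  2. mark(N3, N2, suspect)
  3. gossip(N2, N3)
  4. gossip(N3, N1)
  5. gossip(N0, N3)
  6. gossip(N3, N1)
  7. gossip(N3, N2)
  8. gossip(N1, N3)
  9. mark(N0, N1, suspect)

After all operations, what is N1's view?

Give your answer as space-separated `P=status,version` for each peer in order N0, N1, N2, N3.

Answer: N0=alive,0 N1=alive,0 N2=suspect,1 N3=alive,0

Derivation:
Op 1: gossip N2<->N3 -> N2.N0=(alive,v0) N2.N1=(alive,v0) N2.N2=(alive,v0) N2.N3=(alive,v0) | N3.N0=(alive,v0) N3.N1=(alive,v0) N3.N2=(alive,v0) N3.N3=(alive,v0)
Op 2: N3 marks N2=suspect -> (suspect,v1)
Op 3: gossip N2<->N3 -> N2.N0=(alive,v0) N2.N1=(alive,v0) N2.N2=(suspect,v1) N2.N3=(alive,v0) | N3.N0=(alive,v0) N3.N1=(alive,v0) N3.N2=(suspect,v1) N3.N3=(alive,v0)
Op 4: gossip N3<->N1 -> N3.N0=(alive,v0) N3.N1=(alive,v0) N3.N2=(suspect,v1) N3.N3=(alive,v0) | N1.N0=(alive,v0) N1.N1=(alive,v0) N1.N2=(suspect,v1) N1.N3=(alive,v0)
Op 5: gossip N0<->N3 -> N0.N0=(alive,v0) N0.N1=(alive,v0) N0.N2=(suspect,v1) N0.N3=(alive,v0) | N3.N0=(alive,v0) N3.N1=(alive,v0) N3.N2=(suspect,v1) N3.N3=(alive,v0)
Op 6: gossip N3<->N1 -> N3.N0=(alive,v0) N3.N1=(alive,v0) N3.N2=(suspect,v1) N3.N3=(alive,v0) | N1.N0=(alive,v0) N1.N1=(alive,v0) N1.N2=(suspect,v1) N1.N3=(alive,v0)
Op 7: gossip N3<->N2 -> N3.N0=(alive,v0) N3.N1=(alive,v0) N3.N2=(suspect,v1) N3.N3=(alive,v0) | N2.N0=(alive,v0) N2.N1=(alive,v0) N2.N2=(suspect,v1) N2.N3=(alive,v0)
Op 8: gossip N1<->N3 -> N1.N0=(alive,v0) N1.N1=(alive,v0) N1.N2=(suspect,v1) N1.N3=(alive,v0) | N3.N0=(alive,v0) N3.N1=(alive,v0) N3.N2=(suspect,v1) N3.N3=(alive,v0)
Op 9: N0 marks N1=suspect -> (suspect,v1)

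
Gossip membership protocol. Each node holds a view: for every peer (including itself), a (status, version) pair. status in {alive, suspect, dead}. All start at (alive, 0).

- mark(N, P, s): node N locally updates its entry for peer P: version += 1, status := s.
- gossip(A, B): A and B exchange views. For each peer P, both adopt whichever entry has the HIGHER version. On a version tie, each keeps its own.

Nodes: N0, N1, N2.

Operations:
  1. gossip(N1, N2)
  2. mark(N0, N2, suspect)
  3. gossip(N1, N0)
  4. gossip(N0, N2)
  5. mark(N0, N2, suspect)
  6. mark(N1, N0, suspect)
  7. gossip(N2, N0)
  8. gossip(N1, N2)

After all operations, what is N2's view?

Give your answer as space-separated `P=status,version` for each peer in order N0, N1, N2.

Answer: N0=suspect,1 N1=alive,0 N2=suspect,2

Derivation:
Op 1: gossip N1<->N2 -> N1.N0=(alive,v0) N1.N1=(alive,v0) N1.N2=(alive,v0) | N2.N0=(alive,v0) N2.N1=(alive,v0) N2.N2=(alive,v0)
Op 2: N0 marks N2=suspect -> (suspect,v1)
Op 3: gossip N1<->N0 -> N1.N0=(alive,v0) N1.N1=(alive,v0) N1.N2=(suspect,v1) | N0.N0=(alive,v0) N0.N1=(alive,v0) N0.N2=(suspect,v1)
Op 4: gossip N0<->N2 -> N0.N0=(alive,v0) N0.N1=(alive,v0) N0.N2=(suspect,v1) | N2.N0=(alive,v0) N2.N1=(alive,v0) N2.N2=(suspect,v1)
Op 5: N0 marks N2=suspect -> (suspect,v2)
Op 6: N1 marks N0=suspect -> (suspect,v1)
Op 7: gossip N2<->N0 -> N2.N0=(alive,v0) N2.N1=(alive,v0) N2.N2=(suspect,v2) | N0.N0=(alive,v0) N0.N1=(alive,v0) N0.N2=(suspect,v2)
Op 8: gossip N1<->N2 -> N1.N0=(suspect,v1) N1.N1=(alive,v0) N1.N2=(suspect,v2) | N2.N0=(suspect,v1) N2.N1=(alive,v0) N2.N2=(suspect,v2)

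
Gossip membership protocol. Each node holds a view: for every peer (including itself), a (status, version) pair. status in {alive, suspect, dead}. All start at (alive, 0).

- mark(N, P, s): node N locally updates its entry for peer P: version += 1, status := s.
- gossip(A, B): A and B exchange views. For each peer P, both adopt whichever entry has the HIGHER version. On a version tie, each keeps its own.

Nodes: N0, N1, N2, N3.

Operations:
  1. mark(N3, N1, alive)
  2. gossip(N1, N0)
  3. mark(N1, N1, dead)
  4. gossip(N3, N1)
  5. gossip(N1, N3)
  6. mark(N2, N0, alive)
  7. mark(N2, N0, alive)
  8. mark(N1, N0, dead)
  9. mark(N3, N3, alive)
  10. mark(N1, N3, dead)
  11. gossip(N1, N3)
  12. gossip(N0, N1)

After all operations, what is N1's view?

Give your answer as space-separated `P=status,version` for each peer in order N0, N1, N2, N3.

Answer: N0=dead,1 N1=dead,1 N2=alive,0 N3=dead,1

Derivation:
Op 1: N3 marks N1=alive -> (alive,v1)
Op 2: gossip N1<->N0 -> N1.N0=(alive,v0) N1.N1=(alive,v0) N1.N2=(alive,v0) N1.N3=(alive,v0) | N0.N0=(alive,v0) N0.N1=(alive,v0) N0.N2=(alive,v0) N0.N3=(alive,v0)
Op 3: N1 marks N1=dead -> (dead,v1)
Op 4: gossip N3<->N1 -> N3.N0=(alive,v0) N3.N1=(alive,v1) N3.N2=(alive,v0) N3.N3=(alive,v0) | N1.N0=(alive,v0) N1.N1=(dead,v1) N1.N2=(alive,v0) N1.N3=(alive,v0)
Op 5: gossip N1<->N3 -> N1.N0=(alive,v0) N1.N1=(dead,v1) N1.N2=(alive,v0) N1.N3=(alive,v0) | N3.N0=(alive,v0) N3.N1=(alive,v1) N3.N2=(alive,v0) N3.N3=(alive,v0)
Op 6: N2 marks N0=alive -> (alive,v1)
Op 7: N2 marks N0=alive -> (alive,v2)
Op 8: N1 marks N0=dead -> (dead,v1)
Op 9: N3 marks N3=alive -> (alive,v1)
Op 10: N1 marks N3=dead -> (dead,v1)
Op 11: gossip N1<->N3 -> N1.N0=(dead,v1) N1.N1=(dead,v1) N1.N2=(alive,v0) N1.N3=(dead,v1) | N3.N0=(dead,v1) N3.N1=(alive,v1) N3.N2=(alive,v0) N3.N3=(alive,v1)
Op 12: gossip N0<->N1 -> N0.N0=(dead,v1) N0.N1=(dead,v1) N0.N2=(alive,v0) N0.N3=(dead,v1) | N1.N0=(dead,v1) N1.N1=(dead,v1) N1.N2=(alive,v0) N1.N3=(dead,v1)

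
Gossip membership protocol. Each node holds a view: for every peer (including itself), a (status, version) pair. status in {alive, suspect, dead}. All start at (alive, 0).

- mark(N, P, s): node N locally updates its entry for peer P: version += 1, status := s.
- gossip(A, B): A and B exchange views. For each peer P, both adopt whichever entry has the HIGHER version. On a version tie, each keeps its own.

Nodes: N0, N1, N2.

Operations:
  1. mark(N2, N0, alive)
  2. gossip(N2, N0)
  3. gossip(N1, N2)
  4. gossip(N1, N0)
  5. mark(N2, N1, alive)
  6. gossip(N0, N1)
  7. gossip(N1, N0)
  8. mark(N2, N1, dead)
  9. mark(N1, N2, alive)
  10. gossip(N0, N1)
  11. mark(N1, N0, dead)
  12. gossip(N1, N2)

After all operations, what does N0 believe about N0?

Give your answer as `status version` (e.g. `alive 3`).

Op 1: N2 marks N0=alive -> (alive,v1)
Op 2: gossip N2<->N0 -> N2.N0=(alive,v1) N2.N1=(alive,v0) N2.N2=(alive,v0) | N0.N0=(alive,v1) N0.N1=(alive,v0) N0.N2=(alive,v0)
Op 3: gossip N1<->N2 -> N1.N0=(alive,v1) N1.N1=(alive,v0) N1.N2=(alive,v0) | N2.N0=(alive,v1) N2.N1=(alive,v0) N2.N2=(alive,v0)
Op 4: gossip N1<->N0 -> N1.N0=(alive,v1) N1.N1=(alive,v0) N1.N2=(alive,v0) | N0.N0=(alive,v1) N0.N1=(alive,v0) N0.N2=(alive,v0)
Op 5: N2 marks N1=alive -> (alive,v1)
Op 6: gossip N0<->N1 -> N0.N0=(alive,v1) N0.N1=(alive,v0) N0.N2=(alive,v0) | N1.N0=(alive,v1) N1.N1=(alive,v0) N1.N2=(alive,v0)
Op 7: gossip N1<->N0 -> N1.N0=(alive,v1) N1.N1=(alive,v0) N1.N2=(alive,v0) | N0.N0=(alive,v1) N0.N1=(alive,v0) N0.N2=(alive,v0)
Op 8: N2 marks N1=dead -> (dead,v2)
Op 9: N1 marks N2=alive -> (alive,v1)
Op 10: gossip N0<->N1 -> N0.N0=(alive,v1) N0.N1=(alive,v0) N0.N2=(alive,v1) | N1.N0=(alive,v1) N1.N1=(alive,v0) N1.N2=(alive,v1)
Op 11: N1 marks N0=dead -> (dead,v2)
Op 12: gossip N1<->N2 -> N1.N0=(dead,v2) N1.N1=(dead,v2) N1.N2=(alive,v1) | N2.N0=(dead,v2) N2.N1=(dead,v2) N2.N2=(alive,v1)

Answer: alive 1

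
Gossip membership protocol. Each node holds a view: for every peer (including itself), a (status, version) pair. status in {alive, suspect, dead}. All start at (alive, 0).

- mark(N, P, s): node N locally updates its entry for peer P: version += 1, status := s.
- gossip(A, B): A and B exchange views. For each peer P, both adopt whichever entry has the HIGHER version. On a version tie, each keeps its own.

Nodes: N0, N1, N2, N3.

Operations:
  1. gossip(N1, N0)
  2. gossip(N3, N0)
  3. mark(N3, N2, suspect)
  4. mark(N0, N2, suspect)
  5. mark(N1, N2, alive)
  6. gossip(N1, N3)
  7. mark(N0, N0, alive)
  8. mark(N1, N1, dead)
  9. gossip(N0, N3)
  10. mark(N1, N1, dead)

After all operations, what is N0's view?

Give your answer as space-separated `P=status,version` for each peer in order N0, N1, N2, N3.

Op 1: gossip N1<->N0 -> N1.N0=(alive,v0) N1.N1=(alive,v0) N1.N2=(alive,v0) N1.N3=(alive,v0) | N0.N0=(alive,v0) N0.N1=(alive,v0) N0.N2=(alive,v0) N0.N3=(alive,v0)
Op 2: gossip N3<->N0 -> N3.N0=(alive,v0) N3.N1=(alive,v0) N3.N2=(alive,v0) N3.N3=(alive,v0) | N0.N0=(alive,v0) N0.N1=(alive,v0) N0.N2=(alive,v0) N0.N3=(alive,v0)
Op 3: N3 marks N2=suspect -> (suspect,v1)
Op 4: N0 marks N2=suspect -> (suspect,v1)
Op 5: N1 marks N2=alive -> (alive,v1)
Op 6: gossip N1<->N3 -> N1.N0=(alive,v0) N1.N1=(alive,v0) N1.N2=(alive,v1) N1.N3=(alive,v0) | N3.N0=(alive,v0) N3.N1=(alive,v0) N3.N2=(suspect,v1) N3.N3=(alive,v0)
Op 7: N0 marks N0=alive -> (alive,v1)
Op 8: N1 marks N1=dead -> (dead,v1)
Op 9: gossip N0<->N3 -> N0.N0=(alive,v1) N0.N1=(alive,v0) N0.N2=(suspect,v1) N0.N3=(alive,v0) | N3.N0=(alive,v1) N3.N1=(alive,v0) N3.N2=(suspect,v1) N3.N3=(alive,v0)
Op 10: N1 marks N1=dead -> (dead,v2)

Answer: N0=alive,1 N1=alive,0 N2=suspect,1 N3=alive,0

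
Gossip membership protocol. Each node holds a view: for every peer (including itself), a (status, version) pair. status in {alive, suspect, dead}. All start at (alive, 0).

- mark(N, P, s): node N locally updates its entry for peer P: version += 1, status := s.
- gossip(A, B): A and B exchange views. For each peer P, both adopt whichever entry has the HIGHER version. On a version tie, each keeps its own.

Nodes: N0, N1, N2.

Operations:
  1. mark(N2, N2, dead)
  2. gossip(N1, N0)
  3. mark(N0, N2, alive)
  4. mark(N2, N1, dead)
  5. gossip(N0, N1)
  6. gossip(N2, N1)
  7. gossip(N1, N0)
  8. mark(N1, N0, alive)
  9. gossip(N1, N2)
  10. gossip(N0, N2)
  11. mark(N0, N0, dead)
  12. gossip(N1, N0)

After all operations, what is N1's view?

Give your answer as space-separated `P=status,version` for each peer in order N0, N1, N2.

Answer: N0=dead,2 N1=dead,1 N2=alive,1

Derivation:
Op 1: N2 marks N2=dead -> (dead,v1)
Op 2: gossip N1<->N0 -> N1.N0=(alive,v0) N1.N1=(alive,v0) N1.N2=(alive,v0) | N0.N0=(alive,v0) N0.N1=(alive,v0) N0.N2=(alive,v0)
Op 3: N0 marks N2=alive -> (alive,v1)
Op 4: N2 marks N1=dead -> (dead,v1)
Op 5: gossip N0<->N1 -> N0.N0=(alive,v0) N0.N1=(alive,v0) N0.N2=(alive,v1) | N1.N0=(alive,v0) N1.N1=(alive,v0) N1.N2=(alive,v1)
Op 6: gossip N2<->N1 -> N2.N0=(alive,v0) N2.N1=(dead,v1) N2.N2=(dead,v1) | N1.N0=(alive,v0) N1.N1=(dead,v1) N1.N2=(alive,v1)
Op 7: gossip N1<->N0 -> N1.N0=(alive,v0) N1.N1=(dead,v1) N1.N2=(alive,v1) | N0.N0=(alive,v0) N0.N1=(dead,v1) N0.N2=(alive,v1)
Op 8: N1 marks N0=alive -> (alive,v1)
Op 9: gossip N1<->N2 -> N1.N0=(alive,v1) N1.N1=(dead,v1) N1.N2=(alive,v1) | N2.N0=(alive,v1) N2.N1=(dead,v1) N2.N2=(dead,v1)
Op 10: gossip N0<->N2 -> N0.N0=(alive,v1) N0.N1=(dead,v1) N0.N2=(alive,v1) | N2.N0=(alive,v1) N2.N1=(dead,v1) N2.N2=(dead,v1)
Op 11: N0 marks N0=dead -> (dead,v2)
Op 12: gossip N1<->N0 -> N1.N0=(dead,v2) N1.N1=(dead,v1) N1.N2=(alive,v1) | N0.N0=(dead,v2) N0.N1=(dead,v1) N0.N2=(alive,v1)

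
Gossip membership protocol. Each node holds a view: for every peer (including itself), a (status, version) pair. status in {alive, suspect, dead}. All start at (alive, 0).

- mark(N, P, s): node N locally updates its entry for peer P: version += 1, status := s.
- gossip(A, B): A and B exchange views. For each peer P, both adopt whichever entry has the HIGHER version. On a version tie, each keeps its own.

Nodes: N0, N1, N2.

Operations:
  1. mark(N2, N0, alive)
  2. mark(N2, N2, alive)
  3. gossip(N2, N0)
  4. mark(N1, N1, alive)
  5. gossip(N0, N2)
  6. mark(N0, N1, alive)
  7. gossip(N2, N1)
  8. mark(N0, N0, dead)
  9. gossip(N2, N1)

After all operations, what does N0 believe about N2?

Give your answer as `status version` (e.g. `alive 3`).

Answer: alive 1

Derivation:
Op 1: N2 marks N0=alive -> (alive,v1)
Op 2: N2 marks N2=alive -> (alive,v1)
Op 3: gossip N2<->N0 -> N2.N0=(alive,v1) N2.N1=(alive,v0) N2.N2=(alive,v1) | N0.N0=(alive,v1) N0.N1=(alive,v0) N0.N2=(alive,v1)
Op 4: N1 marks N1=alive -> (alive,v1)
Op 5: gossip N0<->N2 -> N0.N0=(alive,v1) N0.N1=(alive,v0) N0.N2=(alive,v1) | N2.N0=(alive,v1) N2.N1=(alive,v0) N2.N2=(alive,v1)
Op 6: N0 marks N1=alive -> (alive,v1)
Op 7: gossip N2<->N1 -> N2.N0=(alive,v1) N2.N1=(alive,v1) N2.N2=(alive,v1) | N1.N0=(alive,v1) N1.N1=(alive,v1) N1.N2=(alive,v1)
Op 8: N0 marks N0=dead -> (dead,v2)
Op 9: gossip N2<->N1 -> N2.N0=(alive,v1) N2.N1=(alive,v1) N2.N2=(alive,v1) | N1.N0=(alive,v1) N1.N1=(alive,v1) N1.N2=(alive,v1)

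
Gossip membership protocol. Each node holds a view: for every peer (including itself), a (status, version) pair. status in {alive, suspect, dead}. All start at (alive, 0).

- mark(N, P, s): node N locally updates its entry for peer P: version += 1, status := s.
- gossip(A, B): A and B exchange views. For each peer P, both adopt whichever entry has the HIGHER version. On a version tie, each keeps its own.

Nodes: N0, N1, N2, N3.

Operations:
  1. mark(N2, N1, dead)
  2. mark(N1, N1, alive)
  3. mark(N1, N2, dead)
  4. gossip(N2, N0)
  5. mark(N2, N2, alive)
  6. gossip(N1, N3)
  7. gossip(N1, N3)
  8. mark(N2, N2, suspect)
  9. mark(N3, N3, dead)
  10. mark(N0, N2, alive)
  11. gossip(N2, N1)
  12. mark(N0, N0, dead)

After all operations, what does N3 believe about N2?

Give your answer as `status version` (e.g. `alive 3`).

Answer: dead 1

Derivation:
Op 1: N2 marks N1=dead -> (dead,v1)
Op 2: N1 marks N1=alive -> (alive,v1)
Op 3: N1 marks N2=dead -> (dead,v1)
Op 4: gossip N2<->N0 -> N2.N0=(alive,v0) N2.N1=(dead,v1) N2.N2=(alive,v0) N2.N3=(alive,v0) | N0.N0=(alive,v0) N0.N1=(dead,v1) N0.N2=(alive,v0) N0.N3=(alive,v0)
Op 5: N2 marks N2=alive -> (alive,v1)
Op 6: gossip N1<->N3 -> N1.N0=(alive,v0) N1.N1=(alive,v1) N1.N2=(dead,v1) N1.N3=(alive,v0) | N3.N0=(alive,v0) N3.N1=(alive,v1) N3.N2=(dead,v1) N3.N3=(alive,v0)
Op 7: gossip N1<->N3 -> N1.N0=(alive,v0) N1.N1=(alive,v1) N1.N2=(dead,v1) N1.N3=(alive,v0) | N3.N0=(alive,v0) N3.N1=(alive,v1) N3.N2=(dead,v1) N3.N3=(alive,v0)
Op 8: N2 marks N2=suspect -> (suspect,v2)
Op 9: N3 marks N3=dead -> (dead,v1)
Op 10: N0 marks N2=alive -> (alive,v1)
Op 11: gossip N2<->N1 -> N2.N0=(alive,v0) N2.N1=(dead,v1) N2.N2=(suspect,v2) N2.N3=(alive,v0) | N1.N0=(alive,v0) N1.N1=(alive,v1) N1.N2=(suspect,v2) N1.N3=(alive,v0)
Op 12: N0 marks N0=dead -> (dead,v1)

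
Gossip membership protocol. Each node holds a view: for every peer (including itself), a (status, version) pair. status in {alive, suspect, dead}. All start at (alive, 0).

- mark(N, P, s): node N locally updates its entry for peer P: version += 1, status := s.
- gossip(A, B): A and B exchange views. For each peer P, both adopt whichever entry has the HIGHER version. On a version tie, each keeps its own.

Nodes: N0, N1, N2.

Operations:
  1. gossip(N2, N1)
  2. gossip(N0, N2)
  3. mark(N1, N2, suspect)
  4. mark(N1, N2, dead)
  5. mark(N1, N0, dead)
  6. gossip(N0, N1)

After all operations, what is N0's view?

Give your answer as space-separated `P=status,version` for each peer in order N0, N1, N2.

Answer: N0=dead,1 N1=alive,0 N2=dead,2

Derivation:
Op 1: gossip N2<->N1 -> N2.N0=(alive,v0) N2.N1=(alive,v0) N2.N2=(alive,v0) | N1.N0=(alive,v0) N1.N1=(alive,v0) N1.N2=(alive,v0)
Op 2: gossip N0<->N2 -> N0.N0=(alive,v0) N0.N1=(alive,v0) N0.N2=(alive,v0) | N2.N0=(alive,v0) N2.N1=(alive,v0) N2.N2=(alive,v0)
Op 3: N1 marks N2=suspect -> (suspect,v1)
Op 4: N1 marks N2=dead -> (dead,v2)
Op 5: N1 marks N0=dead -> (dead,v1)
Op 6: gossip N0<->N1 -> N0.N0=(dead,v1) N0.N1=(alive,v0) N0.N2=(dead,v2) | N1.N0=(dead,v1) N1.N1=(alive,v0) N1.N2=(dead,v2)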